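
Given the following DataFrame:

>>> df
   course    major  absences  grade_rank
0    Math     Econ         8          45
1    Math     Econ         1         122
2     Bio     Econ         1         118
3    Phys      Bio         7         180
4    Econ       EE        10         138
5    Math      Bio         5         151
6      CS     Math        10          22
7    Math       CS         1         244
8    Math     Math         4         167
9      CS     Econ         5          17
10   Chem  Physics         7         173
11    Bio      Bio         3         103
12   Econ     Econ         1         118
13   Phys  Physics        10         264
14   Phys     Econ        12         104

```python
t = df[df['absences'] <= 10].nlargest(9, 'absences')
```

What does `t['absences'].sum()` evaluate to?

filter rows where absences <= 10:
   course    major  absences  grade_rank
0    Math     Econ         8          45
1    Math     Econ         1         122
2     Bio     Econ         1         118
3    Phys      Bio         7         180
4    Econ       EE        10         138
5    Math      Bio         5         151
6      CS     Math        10          22
7    Math       CS         1         244
8    Math     Math         4         167
9      CS     Econ         5          17
10   Chem  Physics         7         173
11    Bio      Bio         3         103
12   Econ     Econ         1         118
13   Phys  Physics        10         264
take 9 rows with largest absences:
   course    major  absences  grade_rank
4    Econ       EE        10         138
6      CS     Math        10          22
13   Phys  Physics        10         264
0    Math     Econ         8          45
3    Phys      Bio         7         180
10   Chem  Physics         7         173
5    Math      Bio         5         151
9      CS     Econ         5          17
8    Math     Math         4         167
Taking the sum of column 'absences' gives 66.

66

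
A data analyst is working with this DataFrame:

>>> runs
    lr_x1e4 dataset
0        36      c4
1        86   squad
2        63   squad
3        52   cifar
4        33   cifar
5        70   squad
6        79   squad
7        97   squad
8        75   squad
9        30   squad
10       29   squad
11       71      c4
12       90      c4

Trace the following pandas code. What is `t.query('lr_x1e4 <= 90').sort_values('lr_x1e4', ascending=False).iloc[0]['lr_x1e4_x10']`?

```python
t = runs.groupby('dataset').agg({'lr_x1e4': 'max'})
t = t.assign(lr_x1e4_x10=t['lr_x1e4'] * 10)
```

900

group by dataset, max of lr_x1e4:
         lr_x1e4
dataset         
c4            90
cifar         52
squad         97
add column lr_x1e4_x10 = t['lr_x1e4'] * 10:
         lr_x1e4  lr_x1e4_x10
dataset                      
c4            90          900
cifar         52          520
squad         97          970
filter rows where lr_x1e4 <= 90:
         lr_x1e4  lr_x1e4_x10
dataset                      
c4            90          900
cifar         52          520
sort by lr_x1e4 descending:
         lr_x1e4  lr_x1e4_x10
dataset                      
c4            90          900
cifar         52          520
Then the value at position 0, column 'lr_x1e4_x10': 900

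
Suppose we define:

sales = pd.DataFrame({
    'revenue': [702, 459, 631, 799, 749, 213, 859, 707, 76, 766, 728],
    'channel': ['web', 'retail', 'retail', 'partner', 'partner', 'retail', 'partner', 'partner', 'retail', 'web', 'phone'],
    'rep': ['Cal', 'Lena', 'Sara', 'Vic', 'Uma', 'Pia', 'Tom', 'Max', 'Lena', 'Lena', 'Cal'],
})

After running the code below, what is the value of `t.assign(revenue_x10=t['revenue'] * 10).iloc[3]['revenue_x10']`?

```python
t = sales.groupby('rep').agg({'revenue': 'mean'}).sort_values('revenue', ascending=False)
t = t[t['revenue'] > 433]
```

group by rep, mean of revenue:
         revenue
rep             
Cal   715.000000
Lena  433.666667
Max   707.000000
Pia   213.000000
Sara  631.000000
Tom   859.000000
Uma   749.000000
Vic   799.000000
sort by revenue descending:
         revenue
rep             
Tom   859.000000
Vic   799.000000
Uma   749.000000
Cal   715.000000
Max   707.000000
Sara  631.000000
Lena  433.666667
Pia   213.000000
filter rows where revenue > 433:
         revenue
rep             
Tom   859.000000
Vic   799.000000
Uma   749.000000
Cal   715.000000
Max   707.000000
Sara  631.000000
Lena  433.666667
add column revenue_x10 = t['revenue'] * 10:
         revenue  revenue_x10
rep                          
Tom   859.000000  8590.000000
Vic   799.000000  7990.000000
Uma   749.000000  7490.000000
Cal   715.000000  7150.000000
Max   707.000000  7070.000000
Sara  631.000000  6310.000000
Lena  433.666667  4336.666667
So iloc[3]['revenue_x10'] = 7150.0.

7150.0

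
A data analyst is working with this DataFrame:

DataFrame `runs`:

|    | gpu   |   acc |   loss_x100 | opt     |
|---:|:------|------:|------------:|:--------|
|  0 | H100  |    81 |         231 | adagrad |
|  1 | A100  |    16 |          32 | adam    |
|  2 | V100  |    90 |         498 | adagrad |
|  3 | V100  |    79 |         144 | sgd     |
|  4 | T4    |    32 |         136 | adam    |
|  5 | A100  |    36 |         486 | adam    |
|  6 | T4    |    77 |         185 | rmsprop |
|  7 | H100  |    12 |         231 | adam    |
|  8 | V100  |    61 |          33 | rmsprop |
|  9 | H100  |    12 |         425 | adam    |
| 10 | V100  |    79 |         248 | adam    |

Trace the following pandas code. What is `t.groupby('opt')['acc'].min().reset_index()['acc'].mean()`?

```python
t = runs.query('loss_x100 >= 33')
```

58.25

filter rows where loss_x100 >= 33:
     gpu  acc  loss_x100      opt
0   H100   81        231  adagrad
2   V100   90        498  adagrad
3   V100   79        144      sgd
4     T4   32        136     adam
5   A100   36        486     adam
6     T4   77        185  rmsprop
7   H100   12        231     adam
8   V100   61         33  rmsprop
9   H100   12        425     adam
10  V100   79        248     adam
group by opt, min of acc:
opt
adagrad    81
adam       12
rmsprop    61
sgd        79
Name: acc, dtype: int64
reset_index():
       opt  acc
0  adagrad   81
1     adam   12
2  rmsprop   61
3      sgd   79
Finally, mean of column 'acc' = 58.25.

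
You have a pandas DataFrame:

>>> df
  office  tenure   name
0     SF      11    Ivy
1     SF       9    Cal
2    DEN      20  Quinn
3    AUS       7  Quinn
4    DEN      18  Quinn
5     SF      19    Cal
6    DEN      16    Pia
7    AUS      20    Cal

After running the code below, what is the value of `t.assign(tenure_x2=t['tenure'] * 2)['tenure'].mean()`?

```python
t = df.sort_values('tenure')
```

15.0

sort by tenure:
  office  tenure   name
3    AUS       7  Quinn
1     SF       9    Cal
0     SF      11    Ivy
6    DEN      16    Pia
4    DEN      18  Quinn
5     SF      19    Cal
2    DEN      20  Quinn
7    AUS      20    Cal
add column tenure_x2 = t['tenure'] * 2:
  office  tenure   name  tenure_x2
3    AUS       7  Quinn         14
1     SF       9    Cal         18
0     SF      11    Ivy         22
6    DEN      16    Pia         32
4    DEN      18  Quinn         36
5     SF      19    Cal         38
2    DEN      20  Quinn         40
7    AUS      20    Cal         40
Finally, mean of column 'tenure' = 15.0.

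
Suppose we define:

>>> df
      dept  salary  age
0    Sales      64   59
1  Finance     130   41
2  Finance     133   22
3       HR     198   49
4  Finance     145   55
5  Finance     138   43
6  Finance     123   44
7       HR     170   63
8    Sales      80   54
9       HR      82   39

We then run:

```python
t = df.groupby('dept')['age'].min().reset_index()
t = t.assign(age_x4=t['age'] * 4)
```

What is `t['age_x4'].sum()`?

460

group by dept, min of age:
dept
Finance    22
HR         39
Sales      54
Name: age, dtype: int64
reset_index():
      dept  age
0  Finance   22
1       HR   39
2    Sales   54
add column age_x4 = t['age'] * 4:
      dept  age  age_x4
0  Finance   22      88
1       HR   39     156
2    Sales   54     216
Hence 460.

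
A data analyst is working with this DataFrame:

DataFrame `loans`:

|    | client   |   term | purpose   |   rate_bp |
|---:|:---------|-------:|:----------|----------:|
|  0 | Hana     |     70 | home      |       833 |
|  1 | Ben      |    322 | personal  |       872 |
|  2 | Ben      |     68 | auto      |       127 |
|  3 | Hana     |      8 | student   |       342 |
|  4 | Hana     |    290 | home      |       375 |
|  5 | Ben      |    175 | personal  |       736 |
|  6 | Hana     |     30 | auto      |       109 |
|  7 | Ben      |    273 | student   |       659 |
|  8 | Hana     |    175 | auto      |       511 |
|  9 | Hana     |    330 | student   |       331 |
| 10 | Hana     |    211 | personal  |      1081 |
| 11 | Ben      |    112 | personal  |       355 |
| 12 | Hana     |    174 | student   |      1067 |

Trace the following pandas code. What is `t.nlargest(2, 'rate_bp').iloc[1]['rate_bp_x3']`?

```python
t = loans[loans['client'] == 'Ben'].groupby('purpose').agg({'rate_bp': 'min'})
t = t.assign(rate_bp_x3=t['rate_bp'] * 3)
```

filter rows where client == 'Ben':
   client  term   purpose  rate_bp
1     Ben   322  personal      872
2     Ben    68      auto      127
5     Ben   175  personal      736
7     Ben   273   student      659
11    Ben   112  personal      355
group by purpose, min of rate_bp:
          rate_bp
purpose          
auto          127
personal      355
student       659
add column rate_bp_x3 = t['rate_bp'] * 3:
          rate_bp  rate_bp_x3
purpose                      
auto          127         381
personal      355        1065
student       659        1977
take 2 rows with largest rate_bp:
          rate_bp  rate_bp_x3
purpose                      
student       659        1977
personal      355        1065
So iloc[1]['rate_bp_x3'] = 1065.

1065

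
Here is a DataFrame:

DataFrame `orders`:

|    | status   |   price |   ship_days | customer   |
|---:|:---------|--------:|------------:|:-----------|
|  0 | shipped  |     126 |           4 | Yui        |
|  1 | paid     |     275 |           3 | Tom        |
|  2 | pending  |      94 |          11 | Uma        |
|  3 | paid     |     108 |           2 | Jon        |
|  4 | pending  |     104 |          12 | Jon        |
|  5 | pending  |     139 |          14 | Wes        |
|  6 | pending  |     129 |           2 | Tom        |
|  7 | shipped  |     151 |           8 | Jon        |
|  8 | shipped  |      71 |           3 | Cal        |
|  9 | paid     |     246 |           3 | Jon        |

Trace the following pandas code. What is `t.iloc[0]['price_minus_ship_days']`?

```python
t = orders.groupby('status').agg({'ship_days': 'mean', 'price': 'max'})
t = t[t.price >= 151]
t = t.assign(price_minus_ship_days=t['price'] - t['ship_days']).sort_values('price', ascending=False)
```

group by status: mean(ship_days), max(price):
         ship_days  price
status                   
paid      2.666667    275
pending   9.750000    139
shipped   5.000000    151
filter rows where price >= 151:
         ship_days  price
status                   
paid      2.666667    275
shipped   5.000000    151
add column price_minus_ship_days = t['price'] - t['ship_days']:
         ship_days  price  price_minus_ship_days
status                                          
paid      2.666667    275             272.333333
shipped   5.000000    151             146.000000
sort by price descending:
         ship_days  price  price_minus_ship_days
status                                          
paid      2.666667    275             272.333333
shipped   5.000000    151             146.000000
value at position 0, column 'price_minus_ship_days' → 272.333333333

272.333333333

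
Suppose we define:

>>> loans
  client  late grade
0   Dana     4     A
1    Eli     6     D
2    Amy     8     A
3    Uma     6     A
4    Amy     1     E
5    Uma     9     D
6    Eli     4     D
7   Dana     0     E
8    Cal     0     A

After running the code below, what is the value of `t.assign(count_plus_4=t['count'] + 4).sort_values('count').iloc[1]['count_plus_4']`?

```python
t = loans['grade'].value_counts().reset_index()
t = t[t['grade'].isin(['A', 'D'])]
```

8

value_counts of grade:
grade
A    4
D    3
E    2
Name: count, dtype: int64
reset_index():
  grade  count
0     A      4
1     D      3
2     E      2
filter rows where grade in ['A', 'D']:
  grade  count
0     A      4
1     D      3
add column count_plus_4 = t['count'] + 4:
  grade  count  count_plus_4
0     A      4             8
1     D      3             7
sort by count:
  grade  count  count_plus_4
1     D      3             7
0     A      4             8
Then the value at position 1, column 'count_plus_4': 8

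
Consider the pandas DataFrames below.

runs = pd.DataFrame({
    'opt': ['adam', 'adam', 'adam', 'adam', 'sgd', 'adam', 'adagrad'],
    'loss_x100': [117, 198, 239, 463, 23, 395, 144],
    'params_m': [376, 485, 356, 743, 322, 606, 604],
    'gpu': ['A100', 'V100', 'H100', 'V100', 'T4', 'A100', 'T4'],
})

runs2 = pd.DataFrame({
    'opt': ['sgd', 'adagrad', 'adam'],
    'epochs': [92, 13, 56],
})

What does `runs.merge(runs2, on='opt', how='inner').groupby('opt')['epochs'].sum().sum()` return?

merge on 'opt' (how='inner') → 7 rows:
       opt  loss_x100  params_m   gpu  epochs
0     adam        117       376  A100      56
1     adam        198       485  V100      56
2     adam        239       356  H100      56
3     adam        463       743  V100      56
4      sgd         23       322    T4      92
5     adam        395       606  A100      56
6  adagrad        144       604    T4      13
group by opt, sum of epochs:
opt
adagrad     13
adam       280
sgd         92
Name: epochs, dtype: int64

385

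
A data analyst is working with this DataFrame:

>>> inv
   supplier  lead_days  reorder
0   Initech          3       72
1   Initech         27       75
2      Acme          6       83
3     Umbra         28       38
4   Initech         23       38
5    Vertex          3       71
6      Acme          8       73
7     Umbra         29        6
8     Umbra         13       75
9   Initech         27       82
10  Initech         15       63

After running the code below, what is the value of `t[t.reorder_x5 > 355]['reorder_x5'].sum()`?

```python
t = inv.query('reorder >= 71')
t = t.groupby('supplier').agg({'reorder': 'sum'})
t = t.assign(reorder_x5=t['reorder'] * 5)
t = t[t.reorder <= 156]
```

filter rows where reorder >= 71:
  supplier  lead_days  reorder
0  Initech          3       72
1  Initech         27       75
2     Acme          6       83
5   Vertex          3       71
6     Acme          8       73
8    Umbra         13       75
9  Initech         27       82
group by supplier, sum of reorder:
          reorder
supplier         
Acme          156
Initech       229
Umbra          75
Vertex         71
add column reorder_x5 = t['reorder'] * 5:
          reorder  reorder_x5
supplier                     
Acme          156         780
Initech       229        1145
Umbra          75         375
Vertex         71         355
filter rows where reorder <= 156:
          reorder  reorder_x5
supplier                     
Acme          156         780
Umbra          75         375
Vertex         71         355
filter rows where reorder_x5 > 355:
          reorder  reorder_x5
supplier                     
Acme          156         780
Umbra          75         375

1155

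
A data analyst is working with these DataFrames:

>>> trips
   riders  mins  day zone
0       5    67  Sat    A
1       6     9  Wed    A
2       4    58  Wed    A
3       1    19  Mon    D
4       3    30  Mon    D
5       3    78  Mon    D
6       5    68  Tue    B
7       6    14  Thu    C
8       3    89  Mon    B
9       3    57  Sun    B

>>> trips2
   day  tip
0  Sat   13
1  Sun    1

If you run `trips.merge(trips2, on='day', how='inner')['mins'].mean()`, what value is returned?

62.0

merge on 'day' (how='inner') → 2 rows:
   riders  mins  day zone  tip
0       5    67  Sat    A   13
1       3    57  Sun    B    1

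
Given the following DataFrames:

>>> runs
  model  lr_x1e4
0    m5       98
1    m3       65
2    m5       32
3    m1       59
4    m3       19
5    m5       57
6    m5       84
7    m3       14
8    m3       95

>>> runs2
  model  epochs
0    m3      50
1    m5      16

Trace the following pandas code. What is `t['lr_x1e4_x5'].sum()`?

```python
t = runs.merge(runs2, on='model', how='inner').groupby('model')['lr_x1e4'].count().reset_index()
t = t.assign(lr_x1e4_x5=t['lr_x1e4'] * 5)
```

40

merge on 'model' (how='inner') → 8 rows:
  model  lr_x1e4  epochs
0    m5       98      16
1    m3       65      50
2    m5       32      16
3    m3       19      50
4    m5       57      16
5    m5       84      16
6    m3       14      50
7    m3       95      50
group by model, count of lr_x1e4:
model
m3    4
m5    4
Name: lr_x1e4, dtype: int64
reset_index():
  model  lr_x1e4
0    m3        4
1    m5        4
add column lr_x1e4_x5 = t['lr_x1e4'] * 5:
  model  lr_x1e4  lr_x1e4_x5
0    m3        4          20
1    m5        4          20
Hence 40.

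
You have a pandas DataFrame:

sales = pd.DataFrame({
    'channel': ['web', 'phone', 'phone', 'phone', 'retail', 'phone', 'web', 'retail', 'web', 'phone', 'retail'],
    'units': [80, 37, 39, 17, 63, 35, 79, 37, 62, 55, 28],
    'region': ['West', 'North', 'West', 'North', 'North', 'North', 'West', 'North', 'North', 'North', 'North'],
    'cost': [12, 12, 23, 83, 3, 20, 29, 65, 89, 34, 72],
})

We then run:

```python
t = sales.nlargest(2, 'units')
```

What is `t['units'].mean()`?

79.5

take 2 rows with largest units:
  channel  units region  cost
0     web     80   West    12
6     web     79   West    29
So mean() = 79.5.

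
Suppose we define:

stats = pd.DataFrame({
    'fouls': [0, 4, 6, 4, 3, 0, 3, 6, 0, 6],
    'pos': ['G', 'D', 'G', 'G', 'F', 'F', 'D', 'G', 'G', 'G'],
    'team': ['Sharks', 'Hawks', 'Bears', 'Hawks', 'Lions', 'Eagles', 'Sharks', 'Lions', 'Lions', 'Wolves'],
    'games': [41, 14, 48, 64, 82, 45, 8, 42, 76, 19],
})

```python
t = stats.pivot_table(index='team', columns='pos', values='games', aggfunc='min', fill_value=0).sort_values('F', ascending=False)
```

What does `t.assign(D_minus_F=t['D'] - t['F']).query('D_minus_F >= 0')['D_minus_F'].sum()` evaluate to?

pivot: rows=team, cols=pos, min(games):
pos      D   F   G
team              
Bears    0   0  48
Eagles   0  45   0
Hawks   14   0  64
Lions    0  82  42
Sharks   8   0  41
Wolves   0   0  19
sort by F descending:
pos      D   F   G
team              
Lions    0  82  42
Eagles   0  45   0
Bears    0   0  48
Hawks   14   0  64
Sharks   8   0  41
Wolves   0   0  19
add column D_minus_F = t['D'] - t['F']:
pos      D   F   G  D_minus_F
team                         
Lions    0  82  42        -82
Eagles   0  45   0        -45
Bears    0   0  48          0
Hawks   14   0  64         14
Sharks   8   0  41          8
Wolves   0   0  19          0
filter rows where D_minus_F >= 0:
pos      D  F   G  D_minus_F
team                        
Bears    0  0  48          0
Hawks   14  0  64         14
Sharks   8  0  41          8
Wolves   0  0  19          0
Reading off the sum of column 'D_minus_F', we get 22.

22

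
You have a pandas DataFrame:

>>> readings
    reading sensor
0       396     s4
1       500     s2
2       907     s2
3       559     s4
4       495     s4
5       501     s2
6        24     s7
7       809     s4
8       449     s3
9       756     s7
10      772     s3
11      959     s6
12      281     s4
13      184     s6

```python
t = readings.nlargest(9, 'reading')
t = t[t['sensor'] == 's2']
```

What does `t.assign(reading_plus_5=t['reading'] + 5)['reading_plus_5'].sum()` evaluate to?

1923

take 9 rows with largest reading:
    reading sensor
11      959     s6
2       907     s2
7       809     s4
10      772     s3
9       756     s7
3       559     s4
5       501     s2
1       500     s2
4       495     s4
filter rows where sensor == 's2':
   reading sensor
2      907     s2
5      501     s2
1      500     s2
add column reading_plus_5 = t['reading'] + 5:
   reading sensor  reading_plus_5
2      907     s2             912
5      501     s2             506
1      500     s2             505
Then the sum of column 'reading_plus_5': 1923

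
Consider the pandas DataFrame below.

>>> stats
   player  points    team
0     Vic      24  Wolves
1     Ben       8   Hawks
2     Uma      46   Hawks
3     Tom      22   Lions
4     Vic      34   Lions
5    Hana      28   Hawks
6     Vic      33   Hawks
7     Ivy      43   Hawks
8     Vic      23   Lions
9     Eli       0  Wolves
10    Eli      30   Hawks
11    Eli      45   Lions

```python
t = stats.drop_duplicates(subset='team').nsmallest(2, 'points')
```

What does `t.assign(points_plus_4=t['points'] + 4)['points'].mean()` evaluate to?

15.0

drop duplicate team (keep=first):
  player  points    team
0    Vic      24  Wolves
1    Ben       8   Hawks
3    Tom      22   Lions
take 2 rows with smallest points:
  player  points   team
1    Ben       8  Hawks
3    Tom      22  Lions
add column points_plus_4 = t['points'] + 4:
  player  points   team  points_plus_4
1    Ben       8  Hawks             12
3    Tom      22  Lions             26
Then the mean of column 'points': 15.0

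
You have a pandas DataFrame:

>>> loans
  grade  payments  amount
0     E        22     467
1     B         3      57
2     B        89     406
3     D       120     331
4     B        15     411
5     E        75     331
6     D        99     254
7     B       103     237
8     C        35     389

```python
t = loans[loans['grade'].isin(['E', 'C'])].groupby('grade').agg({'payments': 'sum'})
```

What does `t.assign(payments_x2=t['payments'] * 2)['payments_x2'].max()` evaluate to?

194

filter rows where grade in ['E', 'C']:
  grade  payments  amount
0     E        22     467
5     E        75     331
8     C        35     389
group by grade, sum of payments:
       payments
grade          
C            35
E            97
add column payments_x2 = t['payments'] * 2:
       payments  payments_x2
grade                       
C            35           70
E            97          194
Then the max of column 'payments_x2': 194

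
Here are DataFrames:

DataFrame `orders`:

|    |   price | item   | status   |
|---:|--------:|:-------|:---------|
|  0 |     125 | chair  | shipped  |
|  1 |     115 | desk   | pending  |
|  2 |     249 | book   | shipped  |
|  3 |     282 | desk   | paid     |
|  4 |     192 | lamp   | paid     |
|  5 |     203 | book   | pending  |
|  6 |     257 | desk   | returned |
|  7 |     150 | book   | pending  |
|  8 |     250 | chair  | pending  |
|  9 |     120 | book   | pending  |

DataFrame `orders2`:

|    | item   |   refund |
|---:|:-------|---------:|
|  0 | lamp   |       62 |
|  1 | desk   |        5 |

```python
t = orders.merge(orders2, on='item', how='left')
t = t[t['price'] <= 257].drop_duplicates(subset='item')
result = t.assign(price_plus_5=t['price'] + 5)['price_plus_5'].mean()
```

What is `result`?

merge on 'item' (how='left') → 10 rows:
   price   item    status  refund
0    125  chair   shipped     NaN
1    115   desk   pending     5.0
2    249   book   shipped     NaN
3    282   desk      paid     5.0
4    192   lamp      paid    62.0
5    203   book   pending     NaN
6    257   desk  returned     5.0
7    150   book   pending     NaN
8    250  chair   pending     NaN
9    120   book   pending     NaN
filter rows where price <= 257:
   price   item    status  refund
0    125  chair   shipped     NaN
1    115   desk   pending     5.0
2    249   book   shipped     NaN
4    192   lamp      paid    62.0
5    203   book   pending     NaN
6    257   desk  returned     5.0
7    150   book   pending     NaN
8    250  chair   pending     NaN
9    120   book   pending     NaN
drop duplicate item (keep=first):
   price   item   status  refund
0    125  chair  shipped     NaN
1    115   desk  pending     5.0
2    249   book  shipped     NaN
4    192   lamp     paid    62.0
add column price_plus_5 = t['price'] + 5:
   price   item   status  refund  price_plus_5
0    125  chair  shipped     NaN           130
1    115   desk  pending     5.0           120
2    249   book  shipped     NaN           254
4    192   lamp     paid    62.0           197

175.25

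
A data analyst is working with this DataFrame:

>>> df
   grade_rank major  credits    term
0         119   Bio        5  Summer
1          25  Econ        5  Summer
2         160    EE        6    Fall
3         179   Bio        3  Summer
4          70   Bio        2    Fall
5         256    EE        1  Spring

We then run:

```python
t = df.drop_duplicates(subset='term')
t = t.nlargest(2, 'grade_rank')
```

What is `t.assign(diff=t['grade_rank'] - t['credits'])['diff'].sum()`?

409

drop duplicate term (keep=first):
   grade_rank major  credits    term
0         119   Bio        5  Summer
2         160    EE        6    Fall
5         256    EE        1  Spring
take 2 rows with largest grade_rank:
   grade_rank major  credits    term
5         256    EE        1  Spring
2         160    EE        6    Fall
add column diff = t['grade_rank'] - t['credits']:
   grade_rank major  credits    term  diff
5         256    EE        1  Spring   255
2         160    EE        6    Fall   154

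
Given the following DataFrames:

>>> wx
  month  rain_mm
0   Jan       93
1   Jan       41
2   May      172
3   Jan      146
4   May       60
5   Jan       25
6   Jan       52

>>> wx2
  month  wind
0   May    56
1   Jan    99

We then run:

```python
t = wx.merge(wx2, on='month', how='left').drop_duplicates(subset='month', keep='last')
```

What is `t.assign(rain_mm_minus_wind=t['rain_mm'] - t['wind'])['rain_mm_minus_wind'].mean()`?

-21.5

merge on 'month' (how='left') → 7 rows:
  month  rain_mm  wind
0   Jan       93    99
1   Jan       41    99
2   May      172    56
3   Jan      146    99
4   May       60    56
5   Jan       25    99
6   Jan       52    99
drop duplicate month (keep=last):
  month  rain_mm  wind
4   May       60    56
6   Jan       52    99
add column rain_mm_minus_wind = t['rain_mm'] - t['wind']:
  month  rain_mm  wind  rain_mm_minus_wind
4   May       60    56                   4
6   Jan       52    99                 -47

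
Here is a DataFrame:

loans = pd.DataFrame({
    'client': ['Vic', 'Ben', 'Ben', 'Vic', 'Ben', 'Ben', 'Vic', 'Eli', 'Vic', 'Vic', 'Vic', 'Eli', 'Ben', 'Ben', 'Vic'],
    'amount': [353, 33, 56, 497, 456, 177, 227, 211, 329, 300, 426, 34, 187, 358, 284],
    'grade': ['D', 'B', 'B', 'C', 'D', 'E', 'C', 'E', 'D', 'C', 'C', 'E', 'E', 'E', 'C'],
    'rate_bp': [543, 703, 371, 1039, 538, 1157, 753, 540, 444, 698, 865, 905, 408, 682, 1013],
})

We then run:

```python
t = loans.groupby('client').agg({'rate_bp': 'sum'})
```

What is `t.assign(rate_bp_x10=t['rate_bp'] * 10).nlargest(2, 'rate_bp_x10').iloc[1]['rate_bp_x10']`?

38590

group by client, sum of rate_bp:
        rate_bp
client         
Ben        3859
Eli        1445
Vic        5355
add column rate_bp_x10 = t['rate_bp'] * 10:
        rate_bp  rate_bp_x10
client                      
Ben        3859        38590
Eli        1445        14450
Vic        5355        53550
take 2 rows with largest rate_bp_x10:
        rate_bp  rate_bp_x10
client                      
Vic        5355        53550
Ben        3859        38590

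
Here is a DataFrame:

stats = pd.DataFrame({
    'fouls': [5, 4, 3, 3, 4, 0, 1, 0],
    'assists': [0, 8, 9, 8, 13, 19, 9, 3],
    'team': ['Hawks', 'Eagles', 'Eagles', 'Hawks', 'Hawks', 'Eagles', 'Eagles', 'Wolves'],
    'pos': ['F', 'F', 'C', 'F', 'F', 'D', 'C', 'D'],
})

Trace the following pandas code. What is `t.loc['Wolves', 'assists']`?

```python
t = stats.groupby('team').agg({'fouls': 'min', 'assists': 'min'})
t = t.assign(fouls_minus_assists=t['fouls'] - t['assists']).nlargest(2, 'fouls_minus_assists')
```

group by team: min(fouls), min(assists):
        fouls  assists
team                  
Eagles      0        8
Hawks       3        0
Wolves      0        3
add column fouls_minus_assists = t['fouls'] - t['assists']:
        fouls  assists  fouls_minus_assists
team                                       
Eagles      0        8                   -8
Hawks       3        0                    3
Wolves      0        3                   -3
take 2 rows with largest fouls_minus_assists:
        fouls  assists  fouls_minus_assists
team                                       
Hawks       3        0                    3
Wolves      0        3                   -3

3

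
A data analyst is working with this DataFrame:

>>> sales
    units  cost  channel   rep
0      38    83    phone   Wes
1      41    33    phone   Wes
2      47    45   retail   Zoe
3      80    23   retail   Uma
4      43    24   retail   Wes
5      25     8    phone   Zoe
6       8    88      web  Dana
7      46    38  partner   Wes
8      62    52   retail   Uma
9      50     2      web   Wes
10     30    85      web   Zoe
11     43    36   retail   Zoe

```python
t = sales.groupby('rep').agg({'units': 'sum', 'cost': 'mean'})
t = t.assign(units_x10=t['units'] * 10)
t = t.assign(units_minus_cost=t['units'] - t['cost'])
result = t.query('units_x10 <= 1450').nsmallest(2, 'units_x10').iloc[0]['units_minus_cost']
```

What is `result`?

-80.0

group by rep: sum(units), mean(cost):
      units  cost
rep              
Dana      8  88.0
Uma     142  37.5
Wes     218  36.0
Zoe     145  43.5
add column units_x10 = t['units'] * 10:
      units  cost  units_x10
rep                         
Dana      8  88.0         80
Uma     142  37.5       1420
Wes     218  36.0       2180
Zoe     145  43.5       1450
add column units_minus_cost = t['units'] - t['cost']:
      units  cost  units_x10  units_minus_cost
rep                                           
Dana      8  88.0         80             -80.0
Uma     142  37.5       1420             104.5
Wes     218  36.0       2180             182.0
Zoe     145  43.5       1450             101.5
filter rows where units_x10 <= 1450:
      units  cost  units_x10  units_minus_cost
rep                                           
Dana      8  88.0         80             -80.0
Uma     142  37.5       1420             104.5
Zoe     145  43.5       1450             101.5
take 2 rows with smallest units_x10:
      units  cost  units_x10  units_minus_cost
rep                                           
Dana      8  88.0         80             -80.0
Uma     142  37.5       1420             104.5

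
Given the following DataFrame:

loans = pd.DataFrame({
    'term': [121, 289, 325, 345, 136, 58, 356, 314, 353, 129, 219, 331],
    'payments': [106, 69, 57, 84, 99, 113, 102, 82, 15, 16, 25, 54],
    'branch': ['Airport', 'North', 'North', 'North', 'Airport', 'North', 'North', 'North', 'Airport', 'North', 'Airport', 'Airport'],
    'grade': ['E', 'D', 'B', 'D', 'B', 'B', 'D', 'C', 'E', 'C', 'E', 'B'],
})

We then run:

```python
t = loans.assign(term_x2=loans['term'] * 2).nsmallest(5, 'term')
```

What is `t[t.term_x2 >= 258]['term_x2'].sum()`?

968

add column term_x2 = loans['term'] * 2:
    term  payments   branch grade  term_x2
0    121       106  Airport     E      242
1    289        69    North     D      578
2    325        57    North     B      650
3    345        84    North     D      690
4    136        99  Airport     B      272
5     58       113    North     B      116
6    356       102    North     D      712
7    314        82    North     C      628
8    353        15  Airport     E      706
9    129        16    North     C      258
10   219        25  Airport     E      438
11   331        54  Airport     B      662
take 5 rows with smallest term:
    term  payments   branch grade  term_x2
5     58       113    North     B      116
0    121       106  Airport     E      242
9    129        16    North     C      258
4    136        99  Airport     B      272
10   219        25  Airport     E      438
filter rows where term_x2 >= 258:
    term  payments   branch grade  term_x2
9    129        16    North     C      258
4    136        99  Airport     B      272
10   219        25  Airport     E      438
So sum() = 968.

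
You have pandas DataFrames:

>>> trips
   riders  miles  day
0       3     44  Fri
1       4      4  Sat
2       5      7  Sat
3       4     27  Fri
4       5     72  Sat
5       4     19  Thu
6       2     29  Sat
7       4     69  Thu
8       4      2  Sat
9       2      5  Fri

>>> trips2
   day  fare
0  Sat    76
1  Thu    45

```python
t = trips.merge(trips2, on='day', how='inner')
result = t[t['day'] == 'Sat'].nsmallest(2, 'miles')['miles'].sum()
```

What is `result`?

6

merge on 'day' (how='inner') → 7 rows:
   riders  miles  day  fare
0       4      4  Sat    76
1       5      7  Sat    76
2       5     72  Sat    76
3       4     19  Thu    45
4       2     29  Sat    76
5       4     69  Thu    45
6       4      2  Sat    76
filter rows where day == 'Sat':
   riders  miles  day  fare
0       4      4  Sat    76
1       5      7  Sat    76
2       5     72  Sat    76
4       2     29  Sat    76
6       4      2  Sat    76
take 2 rows with smallest miles:
   riders  miles  day  fare
6       4      2  Sat    76
0       4      4  Sat    76
Hence 6.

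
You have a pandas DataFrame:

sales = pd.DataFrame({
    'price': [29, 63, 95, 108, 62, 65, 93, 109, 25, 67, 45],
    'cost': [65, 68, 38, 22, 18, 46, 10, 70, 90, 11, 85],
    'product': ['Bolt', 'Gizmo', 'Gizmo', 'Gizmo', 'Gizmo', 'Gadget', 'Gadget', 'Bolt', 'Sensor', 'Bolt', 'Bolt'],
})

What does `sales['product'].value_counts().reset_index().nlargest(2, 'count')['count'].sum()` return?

value_counts of product:
product
Bolt      4
Gizmo     4
Gadget    2
Sensor    1
Name: count, dtype: int64
reset_index():
  product  count
0    Bolt      4
1   Gizmo      4
2  Gadget      2
3  Sensor      1
take 2 rows with largest count:
  product  count
0    Bolt      4
1   Gizmo      4
Hence 8.

8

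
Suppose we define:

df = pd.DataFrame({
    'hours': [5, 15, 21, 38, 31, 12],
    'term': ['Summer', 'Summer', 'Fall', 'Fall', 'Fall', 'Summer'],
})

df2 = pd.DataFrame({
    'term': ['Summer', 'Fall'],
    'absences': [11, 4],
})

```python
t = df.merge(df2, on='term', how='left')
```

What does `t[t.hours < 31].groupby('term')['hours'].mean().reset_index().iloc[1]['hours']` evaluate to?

merge on 'term' (how='left') → 6 rows:
   hours    term  absences
0      5  Summer        11
1     15  Summer        11
2     21    Fall         4
3     38    Fall         4
4     31    Fall         4
5     12  Summer        11
filter rows where hours < 31:
   hours    term  absences
0      5  Summer        11
1     15  Summer        11
2     21    Fall         4
5     12  Summer        11
group by term, mean of hours:
term
Fall      21.000000
Summer    10.666667
Name: hours, dtype: float64
reset_index():
     term      hours
0    Fall  21.000000
1  Summer  10.666667
Then the value at position 1, column 'hours': 10.6666666667

10.6666666667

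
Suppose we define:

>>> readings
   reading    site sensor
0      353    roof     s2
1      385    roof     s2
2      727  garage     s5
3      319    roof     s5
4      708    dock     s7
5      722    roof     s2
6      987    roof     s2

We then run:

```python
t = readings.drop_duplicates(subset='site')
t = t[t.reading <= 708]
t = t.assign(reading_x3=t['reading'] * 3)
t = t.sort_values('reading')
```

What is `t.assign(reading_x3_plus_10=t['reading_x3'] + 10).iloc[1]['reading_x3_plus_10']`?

drop duplicate site (keep=first):
   reading    site sensor
0      353    roof     s2
2      727  garage     s5
4      708    dock     s7
filter rows where reading <= 708:
   reading  site sensor
0      353  roof     s2
4      708  dock     s7
add column reading_x3 = t['reading'] * 3:
   reading  site sensor  reading_x3
0      353  roof     s2        1059
4      708  dock     s7        2124
sort by reading:
   reading  site sensor  reading_x3
0      353  roof     s2        1059
4      708  dock     s7        2124
add column reading_x3_plus_10 = t['reading_x3'] + 10:
   reading  site sensor  reading_x3  reading_x3_plus_10
0      353  roof     s2        1059                1069
4      708  dock     s7        2124                2134

2134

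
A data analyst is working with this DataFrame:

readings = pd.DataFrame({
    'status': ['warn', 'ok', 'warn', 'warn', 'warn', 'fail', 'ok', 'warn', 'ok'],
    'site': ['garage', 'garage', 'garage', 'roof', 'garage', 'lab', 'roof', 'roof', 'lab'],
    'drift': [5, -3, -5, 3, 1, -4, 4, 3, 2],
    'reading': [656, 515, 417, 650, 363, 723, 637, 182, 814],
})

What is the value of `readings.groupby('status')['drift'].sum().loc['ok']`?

3

group by status, sum of drift:
status
fail   -4
ok      3
warn    7
Name: drift, dtype: int64
So loc['ok'] = 3.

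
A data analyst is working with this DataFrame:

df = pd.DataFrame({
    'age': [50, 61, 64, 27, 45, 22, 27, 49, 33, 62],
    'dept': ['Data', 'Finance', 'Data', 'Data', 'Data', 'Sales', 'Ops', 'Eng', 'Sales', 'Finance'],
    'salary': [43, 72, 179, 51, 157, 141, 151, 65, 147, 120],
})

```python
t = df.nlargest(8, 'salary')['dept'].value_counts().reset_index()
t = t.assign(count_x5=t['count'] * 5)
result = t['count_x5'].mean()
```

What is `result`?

8.0

take 8 rows with largest salary:
   age     dept  salary
2   64     Data     179
4   45     Data     157
6   27      Ops     151
8   33    Sales     147
5   22    Sales     141
9   62  Finance     120
1   61  Finance      72
7   49      Eng      65
value_counts of dept:
dept
Data       2
Sales      2
Finance    2
Ops        1
Eng        1
Name: count, dtype: int64
reset_index():
      dept  count
0     Data      2
1    Sales      2
2  Finance      2
3      Ops      1
4      Eng      1
add column count_x5 = t['count'] * 5:
      dept  count  count_x5
0     Data      2        10
1    Sales      2        10
2  Finance      2        10
3      Ops      1         5
4      Eng      1         5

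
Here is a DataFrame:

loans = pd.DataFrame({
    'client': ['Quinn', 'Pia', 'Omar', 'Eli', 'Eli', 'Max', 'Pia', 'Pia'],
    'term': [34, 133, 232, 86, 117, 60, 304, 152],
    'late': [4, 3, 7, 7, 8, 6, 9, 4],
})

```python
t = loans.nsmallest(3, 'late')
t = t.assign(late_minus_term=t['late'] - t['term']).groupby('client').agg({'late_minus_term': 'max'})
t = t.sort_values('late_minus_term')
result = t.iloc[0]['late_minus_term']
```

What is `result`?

-130

take 3 rows with smallest late:
  client  term  late
1    Pia   133     3
0  Quinn    34     4
7    Pia   152     4
add column late_minus_term = t['late'] - t['term']:
  client  term  late  late_minus_term
1    Pia   133     3             -130
0  Quinn    34     4              -30
7    Pia   152     4             -148
group by client, max of late_minus_term:
        late_minus_term
client                 
Pia                -130
Quinn               -30
sort by late_minus_term:
        late_minus_term
client                 
Pia                -130
Quinn               -30
Finally, value at position 0, column 'late_minus_term' = -130.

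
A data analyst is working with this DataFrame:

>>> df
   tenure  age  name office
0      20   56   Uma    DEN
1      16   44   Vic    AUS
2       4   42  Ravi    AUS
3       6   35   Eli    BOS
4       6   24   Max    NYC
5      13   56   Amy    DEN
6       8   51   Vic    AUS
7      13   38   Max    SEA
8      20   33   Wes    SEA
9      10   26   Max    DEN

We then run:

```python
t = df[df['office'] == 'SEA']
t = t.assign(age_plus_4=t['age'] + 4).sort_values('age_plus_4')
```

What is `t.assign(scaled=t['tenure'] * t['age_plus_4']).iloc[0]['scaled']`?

740

filter rows where office == 'SEA':
   tenure  age name office
7      13   38  Max    SEA
8      20   33  Wes    SEA
add column age_plus_4 = t['age'] + 4:
   tenure  age name office  age_plus_4
7      13   38  Max    SEA          42
8      20   33  Wes    SEA          37
sort by age_plus_4:
   tenure  age name office  age_plus_4
8      20   33  Wes    SEA          37
7      13   38  Max    SEA          42
add column scaled = t['tenure'] * t['age_plus_4']:
   tenure  age name office  age_plus_4  scaled
8      20   33  Wes    SEA          37     740
7      13   38  Max    SEA          42     546
value at position 0, column 'scaled' → 740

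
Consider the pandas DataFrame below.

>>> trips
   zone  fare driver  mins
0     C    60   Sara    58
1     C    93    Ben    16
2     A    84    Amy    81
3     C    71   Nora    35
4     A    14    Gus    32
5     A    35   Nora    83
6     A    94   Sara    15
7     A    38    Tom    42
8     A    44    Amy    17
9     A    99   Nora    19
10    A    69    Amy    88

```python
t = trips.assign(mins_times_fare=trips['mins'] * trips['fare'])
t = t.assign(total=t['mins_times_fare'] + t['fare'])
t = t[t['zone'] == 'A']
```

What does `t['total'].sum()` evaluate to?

22341

add column mins_times_fare = trips['mins'] * trips['fare']:
   zone  fare driver  mins  mins_times_fare
0     C    60   Sara    58             3480
1     C    93    Ben    16             1488
2     A    84    Amy    81             6804
3     C    71   Nora    35             2485
4     A    14    Gus    32              448
5     A    35   Nora    83             2905
6     A    94   Sara    15             1410
7     A    38    Tom    42             1596
8     A    44    Amy    17              748
9     A    99   Nora    19             1881
10    A    69    Amy    88             6072
add column total = t['mins_times_fare'] + t['fare']:
   zone  fare driver  mins  mins_times_fare  total
0     C    60   Sara    58             3480   3540
1     C    93    Ben    16             1488   1581
2     A    84    Amy    81             6804   6888
3     C    71   Nora    35             2485   2556
4     A    14    Gus    32              448    462
5     A    35   Nora    83             2905   2940
6     A    94   Sara    15             1410   1504
7     A    38    Tom    42             1596   1634
8     A    44    Amy    17              748    792
9     A    99   Nora    19             1881   1980
10    A    69    Amy    88             6072   6141
filter rows where zone == 'A':
   zone  fare driver  mins  mins_times_fare  total
2     A    84    Amy    81             6804   6888
4     A    14    Gus    32              448    462
5     A    35   Nora    83             2905   2940
6     A    94   Sara    15             1410   1504
7     A    38    Tom    42             1596   1634
8     A    44    Amy    17              748    792
9     A    99   Nora    19             1881   1980
10    A    69    Amy    88             6072   6141
Finally, sum of column 'total' = 22341.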